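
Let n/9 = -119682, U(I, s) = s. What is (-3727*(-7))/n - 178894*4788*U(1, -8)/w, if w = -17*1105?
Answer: -7380933285930953/20234037330 ≈ -3.6478e+5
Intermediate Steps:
w = -18785
n = -1077138 (n = 9*(-119682) = -1077138)
(-3727*(-7))/n - 178894*4788*U(1, -8)/w = -3727*(-7)/(-1077138) - 178894/((-18785/((63*(-8))*76))) = 26089*(-1/1077138) - 178894/((-18785/((-504*76)))) = -26089/1077138 - 178894/((-18785/(-38304))) = -26089/1077138 - 178894/((-18785*(-1/38304))) = -26089/1077138 - 178894/18785/38304 = -26089/1077138 - 178894*38304/18785 = -26089/1077138 - 6852355776/18785 = -7380933285930953/20234037330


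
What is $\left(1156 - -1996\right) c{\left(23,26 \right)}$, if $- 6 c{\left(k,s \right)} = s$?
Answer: $- \frac{40976}{3} \approx -13659.0$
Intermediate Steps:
$c{\left(k,s \right)} = - \frac{s}{6}$
$\left(1156 - -1996\right) c{\left(23,26 \right)} = \left(1156 - -1996\right) \left(\left(- \frac{1}{6}\right) 26\right) = \left(1156 + 1996\right) \left(- \frac{13}{3}\right) = 3152 \left(- \frac{13}{3}\right) = - \frac{40976}{3}$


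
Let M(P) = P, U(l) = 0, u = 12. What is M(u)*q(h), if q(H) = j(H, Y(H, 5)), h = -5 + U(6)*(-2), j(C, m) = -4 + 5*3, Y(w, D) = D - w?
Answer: 132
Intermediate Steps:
j(C, m) = 11 (j(C, m) = -4 + 15 = 11)
h = -5 (h = -5 + 0*(-2) = -5 + 0 = -5)
q(H) = 11
M(u)*q(h) = 12*11 = 132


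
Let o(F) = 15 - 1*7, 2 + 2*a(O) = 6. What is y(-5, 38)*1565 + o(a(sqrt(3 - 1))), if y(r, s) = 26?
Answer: 40698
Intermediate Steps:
a(O) = 2 (a(O) = -1 + (1/2)*6 = -1 + 3 = 2)
o(F) = 8 (o(F) = 15 - 7 = 8)
y(-5, 38)*1565 + o(a(sqrt(3 - 1))) = 26*1565 + 8 = 40690 + 8 = 40698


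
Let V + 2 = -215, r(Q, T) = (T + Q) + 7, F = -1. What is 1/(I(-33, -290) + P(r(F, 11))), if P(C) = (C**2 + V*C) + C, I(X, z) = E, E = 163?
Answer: -1/3220 ≈ -0.00031056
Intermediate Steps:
I(X, z) = 163
r(Q, T) = 7 + Q + T (r(Q, T) = (Q + T) + 7 = 7 + Q + T)
V = -217 (V = -2 - 215 = -217)
P(C) = C**2 - 216*C (P(C) = (C**2 - 217*C) + C = C**2 - 216*C)
1/(I(-33, -290) + P(r(F, 11))) = 1/(163 + (7 - 1 + 11)*(-216 + (7 - 1 + 11))) = 1/(163 + 17*(-216 + 17)) = 1/(163 + 17*(-199)) = 1/(163 - 3383) = 1/(-3220) = -1/3220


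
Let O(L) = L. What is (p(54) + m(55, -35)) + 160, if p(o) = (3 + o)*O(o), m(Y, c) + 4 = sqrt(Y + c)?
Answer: 3234 + 2*sqrt(5) ≈ 3238.5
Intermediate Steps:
m(Y, c) = -4 + sqrt(Y + c)
p(o) = o*(3 + o) (p(o) = (3 + o)*o = o*(3 + o))
(p(54) + m(55, -35)) + 160 = (54*(3 + 54) + (-4 + sqrt(55 - 35))) + 160 = (54*57 + (-4 + sqrt(20))) + 160 = (3078 + (-4 + 2*sqrt(5))) + 160 = (3074 + 2*sqrt(5)) + 160 = 3234 + 2*sqrt(5)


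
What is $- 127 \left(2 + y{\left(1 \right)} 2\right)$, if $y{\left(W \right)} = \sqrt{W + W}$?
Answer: $-254 - 254 \sqrt{2} \approx -613.21$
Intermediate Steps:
$y{\left(W \right)} = \sqrt{2} \sqrt{W}$ ($y{\left(W \right)} = \sqrt{2 W} = \sqrt{2} \sqrt{W}$)
$- 127 \left(2 + y{\left(1 \right)} 2\right) = - 127 \left(2 + \sqrt{2} \sqrt{1} \cdot 2\right) = - 127 \left(2 + \sqrt{2} \cdot 1 \cdot 2\right) = - 127 \left(2 + \sqrt{2} \cdot 2\right) = - 127 \left(2 + 2 \sqrt{2}\right) = -254 - 254 \sqrt{2}$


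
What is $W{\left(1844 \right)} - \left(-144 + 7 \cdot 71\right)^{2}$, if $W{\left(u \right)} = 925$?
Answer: $-123684$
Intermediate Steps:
$W{\left(1844 \right)} - \left(-144 + 7 \cdot 71\right)^{2} = 925 - \left(-144 + 7 \cdot 71\right)^{2} = 925 - \left(-144 + 497\right)^{2} = 925 - 353^{2} = 925 - 124609 = -123684$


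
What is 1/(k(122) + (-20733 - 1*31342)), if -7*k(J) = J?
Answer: -7/364647 ≈ -1.9197e-5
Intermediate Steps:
k(J) = -J/7
1/(k(122) + (-20733 - 1*31342)) = 1/(-⅐*122 + (-20733 - 1*31342)) = 1/(-122/7 + (-20733 - 31342)) = 1/(-122/7 - 52075) = 1/(-364647/7) = -7/364647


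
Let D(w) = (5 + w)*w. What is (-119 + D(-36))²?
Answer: 994009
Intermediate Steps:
D(w) = w*(5 + w)
(-119 + D(-36))² = (-119 - 36*(5 - 36))² = (-119 - 36*(-31))² = (-119 + 1116)² = 997² = 994009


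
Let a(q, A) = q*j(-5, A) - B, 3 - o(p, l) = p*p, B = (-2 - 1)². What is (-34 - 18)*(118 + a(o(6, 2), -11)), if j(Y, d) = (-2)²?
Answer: 1196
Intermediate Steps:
j(Y, d) = 4
B = 9 (B = (-3)² = 9)
o(p, l) = 3 - p² (o(p, l) = 3 - p*p = 3 - p²)
a(q, A) = -9 + 4*q (a(q, A) = q*4 - 1*9 = 4*q - 9 = -9 + 4*q)
(-34 - 18)*(118 + a(o(6, 2), -11)) = (-34 - 18)*(118 + (-9 + 4*(3 - 1*6²))) = -52*(118 + (-9 + 4*(3 - 1*36))) = -52*(118 + (-9 + 4*(3 - 36))) = -52*(118 + (-9 + 4*(-33))) = -52*(118 + (-9 - 132)) = -52*(118 - 141) = -52*(-23) = 1196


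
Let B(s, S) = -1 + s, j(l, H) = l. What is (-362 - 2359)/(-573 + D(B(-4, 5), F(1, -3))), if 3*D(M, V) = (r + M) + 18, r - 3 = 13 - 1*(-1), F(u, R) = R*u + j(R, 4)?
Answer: 2721/563 ≈ 4.8330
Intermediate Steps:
F(u, R) = R + R*u (F(u, R) = R*u + R = R + R*u)
r = 17 (r = 3 + (13 - 1*(-1)) = 3 + (13 + 1) = 3 + 14 = 17)
D(M, V) = 35/3 + M/3 (D(M, V) = ((17 + M) + 18)/3 = (35 + M)/3 = 35/3 + M/3)
(-362 - 2359)/(-573 + D(B(-4, 5), F(1, -3))) = (-362 - 2359)/(-573 + (35/3 + (-1 - 4)/3)) = -2721/(-573 + (35/3 + (⅓)*(-5))) = -2721/(-573 + (35/3 - 5/3)) = -2721/(-573 + 10) = -2721/(-563) = -2721*(-1/563) = 2721/563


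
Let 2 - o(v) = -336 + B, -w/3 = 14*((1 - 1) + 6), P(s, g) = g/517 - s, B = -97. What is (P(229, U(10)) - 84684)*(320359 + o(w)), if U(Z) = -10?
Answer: -14082866544614/517 ≈ -2.7240e+10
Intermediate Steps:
P(s, g) = -s + g/517 (P(s, g) = g*(1/517) - s = g/517 - s = -s + g/517)
w = -252 (w = -42*((1 - 1) + 6) = -42*(0 + 6) = -42*6 = -3*84 = -252)
o(v) = 435 (o(v) = 2 - (-336 - 97) = 2 - 1*(-433) = 2 + 433 = 435)
(P(229, U(10)) - 84684)*(320359 + o(w)) = ((-1*229 + (1/517)*(-10)) - 84684)*(320359 + 435) = ((-229 - 10/517) - 84684)*320794 = (-118403/517 - 84684)*320794 = -43900031/517*320794 = -14082866544614/517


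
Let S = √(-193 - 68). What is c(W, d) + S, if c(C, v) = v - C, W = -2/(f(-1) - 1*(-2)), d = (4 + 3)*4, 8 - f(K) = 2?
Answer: 113/4 + 3*I*√29 ≈ 28.25 + 16.155*I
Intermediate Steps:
f(K) = 6 (f(K) = 8 - 1*2 = 8 - 2 = 6)
d = 28 (d = 7*4 = 28)
S = 3*I*√29 (S = √(-261) = 3*I*√29 ≈ 16.155*I)
W = -¼ (W = -2/(6 - 1*(-2)) = -2/(6 + 2) = -2/8 = -2*⅛ = -¼ ≈ -0.25000)
c(W, d) + S = (28 - 1*(-¼)) + 3*I*√29 = (28 + ¼) + 3*I*√29 = 113/4 + 3*I*√29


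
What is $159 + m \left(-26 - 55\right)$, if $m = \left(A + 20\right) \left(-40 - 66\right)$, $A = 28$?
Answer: $412287$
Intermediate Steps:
$m = -5088$ ($m = \left(28 + 20\right) \left(-40 - 66\right) = 48 \left(-106\right) = -5088$)
$159 + m \left(-26 - 55\right) = 159 - 5088 \left(-26 - 55\right) = 159 - -412128 = 159 + 412128 = 412287$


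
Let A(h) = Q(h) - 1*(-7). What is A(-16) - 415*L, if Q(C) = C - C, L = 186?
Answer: -77183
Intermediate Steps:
Q(C) = 0
A(h) = 7 (A(h) = 0 - 1*(-7) = 0 + 7 = 7)
A(-16) - 415*L = 7 - 415*186 = 7 - 77190 = -77183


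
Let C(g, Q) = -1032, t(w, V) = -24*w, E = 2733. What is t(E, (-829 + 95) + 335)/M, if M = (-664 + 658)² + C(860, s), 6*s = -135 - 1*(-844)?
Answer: 5466/83 ≈ 65.855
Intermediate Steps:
s = 709/6 (s = (-135 - 1*(-844))/6 = (-135 + 844)/6 = (⅙)*709 = 709/6 ≈ 118.17)
M = -996 (M = (-664 + 658)² - 1032 = (-6)² - 1032 = 36 - 1032 = -996)
t(E, (-829 + 95) + 335)/M = -24*2733/(-996) = -65592*(-1/996) = 5466/83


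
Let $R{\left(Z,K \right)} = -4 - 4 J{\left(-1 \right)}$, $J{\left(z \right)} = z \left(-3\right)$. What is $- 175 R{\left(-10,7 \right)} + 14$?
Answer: $2814$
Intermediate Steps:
$J{\left(z \right)} = - 3 z$
$R{\left(Z,K \right)} = -16$ ($R{\left(Z,K \right)} = -4 - 4 \left(\left(-3\right) \left(-1\right)\right) = -4 - 12 = -16$)
$- 175 R{\left(-10,7 \right)} + 14 = \left(-175\right) \left(-16\right) + 14 = 2800 + 14 = 2814$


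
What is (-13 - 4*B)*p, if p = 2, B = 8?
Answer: -90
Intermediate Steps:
(-13 - 4*B)*p = (-13 - 4*8)*2 = (-13 - 32)*2 = -45*2 = -90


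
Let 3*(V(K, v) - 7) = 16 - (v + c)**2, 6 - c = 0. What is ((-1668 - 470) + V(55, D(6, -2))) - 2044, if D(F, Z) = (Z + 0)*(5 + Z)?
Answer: -12509/3 ≈ -4169.7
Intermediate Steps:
c = 6 (c = 6 - 1*0 = 6 + 0 = 6)
D(F, Z) = Z*(5 + Z)
V(K, v) = 37/3 - (6 + v)**2/3 (V(K, v) = 7 + (16 - (v + 6)**2)/3 = 7 + (16 - (6 + v)**2)/3 = 7 + (16/3 - (6 + v)**2/3) = 37/3 - (6 + v)**2/3)
((-1668 - 470) + V(55, D(6, -2))) - 2044 = ((-1668 - 470) + (37/3 - (6 - 2*(5 - 2))**2/3)) - 2044 = (-2138 + (37/3 - (6 - 2*3)**2/3)) - 2044 = (-2138 + (37/3 - (6 - 6)**2/3)) - 2044 = (-2138 + (37/3 - 1/3*0**2)) - 2044 = (-2138 + (37/3 - 1/3*0)) - 2044 = (-2138 + (37/3 + 0)) - 2044 = (-2138 + 37/3) - 2044 = -6377/3 - 2044 = -12509/3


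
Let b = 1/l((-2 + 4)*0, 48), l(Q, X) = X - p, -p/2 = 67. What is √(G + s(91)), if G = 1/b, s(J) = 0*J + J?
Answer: √273 ≈ 16.523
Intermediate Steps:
p = -134 (p = -2*67 = -134)
s(J) = J (s(J) = 0 + J = J)
l(Q, X) = 134 + X (l(Q, X) = X - 1*(-134) = X + 134 = 134 + X)
b = 1/182 (b = 1/(134 + 48) = 1/182 ≈ 0.0054945)
G = 182 (G = 1/(1/182) = 182)
√(G + s(91)) = √(182 + 91) = √273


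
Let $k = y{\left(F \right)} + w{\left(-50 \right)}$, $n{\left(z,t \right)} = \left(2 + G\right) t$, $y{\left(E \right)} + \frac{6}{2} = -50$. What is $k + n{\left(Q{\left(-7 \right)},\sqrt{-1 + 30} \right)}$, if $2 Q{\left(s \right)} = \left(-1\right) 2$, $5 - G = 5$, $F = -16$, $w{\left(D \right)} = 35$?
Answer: $-18 + 2 \sqrt{29} \approx -7.2297$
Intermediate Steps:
$G = 0$ ($G = 5 - 5 = 0$)
$y{\left(E \right)} = -53$ ($y{\left(E \right)} = -3 - 50 = -53$)
$Q{\left(s \right)} = -1$ ($Q{\left(s \right)} = \frac{\left(-1\right) 2}{2} = \frac{1}{2} \left(-2\right) = -1$)
$n{\left(z,t \right)} = 2 t$ ($n{\left(z,t \right)} = \left(2 + 0\right) t = 2 t$)
$k = -18$ ($k = -53 + 35 = -18$)
$k + n{\left(Q{\left(-7 \right)},\sqrt{-1 + 30} \right)} = -18 + 2 \sqrt{-1 + 30} = -18 + 2 \sqrt{29}$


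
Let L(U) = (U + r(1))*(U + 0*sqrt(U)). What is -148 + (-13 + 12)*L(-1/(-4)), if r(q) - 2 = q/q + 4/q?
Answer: -2397/16 ≈ -149.81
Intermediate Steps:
r(q) = 3 + 4/q (r(q) = 2 + (q/q + 4/q) = 2 + (1 + 4/q) = 3 + 4/q)
L(U) = U*(7 + U) (L(U) = (U + (3 + 4/1))*(U + 0*sqrt(U)) = (U + (3 + 4*1))*(U + 0) = (U + (3 + 4))*U = (U + 7)*U = (7 + U)*U = U*(7 + U))
-148 + (-13 + 12)*L(-1/(-4)) = -148 + (-13 + 12)*((-1/(-4))*(7 - 1/(-4))) = -148 - (-1*(-1/4))*(7 - 1*(-1/4)) = -148 - (7 + 1/4)/4 = -148 - 29/(4*4) = -148 - 1*29/16 = -148 - 29/16 = -2397/16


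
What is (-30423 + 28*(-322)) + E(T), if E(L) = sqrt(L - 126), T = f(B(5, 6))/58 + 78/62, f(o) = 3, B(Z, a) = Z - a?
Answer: -39439 + I*sqrt(403099014)/1798 ≈ -39439.0 + 11.166*I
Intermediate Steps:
T = 2355/1798 (T = 3/58 + 78/62 = 3*(1/58) + 78*(1/62) = 3/58 + 39/31 = 2355/1798 ≈ 1.3098)
E(L) = sqrt(-126 + L)
(-30423 + 28*(-322)) + E(T) = (-30423 + 28*(-322)) + sqrt(-126 + 2355/1798) = (-30423 - 9016) + sqrt(-224193/1798) = -39439 + I*sqrt(403099014)/1798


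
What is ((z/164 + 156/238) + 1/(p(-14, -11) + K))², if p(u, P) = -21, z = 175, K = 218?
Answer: 44117027464225/14781349001104 ≈ 2.9846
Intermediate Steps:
((z/164 + 156/238) + 1/(p(-14, -11) + K))² = ((175/164 + 156/238) + 1/(-21 + 218))² = ((175*(1/164) + 156*(1/238)) + 1/197)² = ((175/164 + 78/119) + 1/197)² = (33617/19516 + 1/197)² = (6642065/3844652)² = 44117027464225/14781349001104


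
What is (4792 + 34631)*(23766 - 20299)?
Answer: 136679541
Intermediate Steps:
(4792 + 34631)*(23766 - 20299) = 39423*3467 = 136679541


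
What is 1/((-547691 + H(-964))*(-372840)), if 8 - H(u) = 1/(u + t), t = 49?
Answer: 61/12456085888064 ≈ 4.8972e-12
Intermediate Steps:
H(u) = 8 - 1/(49 + u) (H(u) = 8 - 1/(u + 49) = 8 - 1/(49 + u))
1/((-547691 + H(-964))*(-372840)) = 1/(-547691 + (391 + 8*(-964))/(49 - 964)*(-372840)) = -1/372840/(-547691 + (391 - 7712)/(-915)) = -1/372840/(-547691 - 1/915*(-7321)) = -1/372840/(-547691 + 7321/915) = -1/372840/(-501129944/915) = -915/501129944*(-1/372840) = 61/12456085888064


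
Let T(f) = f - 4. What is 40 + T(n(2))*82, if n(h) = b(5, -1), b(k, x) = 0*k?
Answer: -288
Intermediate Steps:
b(k, x) = 0
n(h) = 0
T(f) = -4 + f
40 + T(n(2))*82 = 40 + (-4 + 0)*82 = 40 - 4*82 = 40 - 328 = -288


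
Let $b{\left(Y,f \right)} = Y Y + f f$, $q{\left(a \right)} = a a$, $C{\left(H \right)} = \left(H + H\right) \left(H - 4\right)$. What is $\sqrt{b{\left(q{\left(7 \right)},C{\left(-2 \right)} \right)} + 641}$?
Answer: $3 \sqrt{402} \approx 60.15$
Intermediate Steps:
$C{\left(H \right)} = 2 H \left(-4 + H\right)$
$q{\left(a \right)} = a^{2}$
$b{\left(Y,f \right)} = Y^{2} + f^{2}$
$\sqrt{b{\left(q{\left(7 \right)},C{\left(-2 \right)} \right)} + 641} = \sqrt{\left(\left(7^{2}\right)^{2} + \left(2 \left(-2\right) \left(-4 - 2\right)\right)^{2}\right) + 641} = \sqrt{\left(49^{2} + \left(2 \left(-2\right) \left(-6\right)\right)^{2}\right) + 641} = \sqrt{\left(2401 + 24^{2}\right) + 641} = \sqrt{\left(2401 + 576\right) + 641} = \sqrt{2977 + 641} = \sqrt{3618} = 3 \sqrt{402}$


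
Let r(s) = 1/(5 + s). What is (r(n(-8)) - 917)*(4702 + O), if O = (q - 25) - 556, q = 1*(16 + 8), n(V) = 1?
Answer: -22801645/6 ≈ -3.8003e+6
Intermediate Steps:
q = 24 (q = 1*24 = 24)
O = -557 (O = (24 - 25) - 556 = -1 - 556 = -557)
(r(n(-8)) - 917)*(4702 + O) = (1/(5 + 1) - 917)*(4702 - 557) = (1/6 - 917)*4145 = (⅙ - 917)*4145 = -5501/6*4145 = -22801645/6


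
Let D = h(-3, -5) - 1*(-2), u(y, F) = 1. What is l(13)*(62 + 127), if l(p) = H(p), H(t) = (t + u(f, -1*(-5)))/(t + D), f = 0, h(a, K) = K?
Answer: 1323/5 ≈ 264.60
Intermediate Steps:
D = -3 (D = -5 - 1*(-2) = -5 + 2 = -3)
H(t) = (1 + t)/(-3 + t) (H(t) = (t + 1)/(t - 3) = (1 + t)/(-3 + t))
l(p) = (1 + p)/(-3 + p)
l(13)*(62 + 127) = ((1 + 13)/(-3 + 13))*(62 + 127) = (14/10)*189 = ((1/10)*14)*189 = (7/5)*189 = 1323/5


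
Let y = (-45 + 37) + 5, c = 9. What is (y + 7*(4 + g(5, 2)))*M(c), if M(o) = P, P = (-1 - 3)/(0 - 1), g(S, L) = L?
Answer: 156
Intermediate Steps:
y = -3 (y = -8 + 5 = -3)
P = 4 (P = -4/(-1) = -4*(-1) = 4)
M(o) = 4
(y + 7*(4 + g(5, 2)))*M(c) = (-3 + 7*(4 + 2))*4 = (-3 + 7*6)*4 = (-3 + 42)*4 = 39*4 = 156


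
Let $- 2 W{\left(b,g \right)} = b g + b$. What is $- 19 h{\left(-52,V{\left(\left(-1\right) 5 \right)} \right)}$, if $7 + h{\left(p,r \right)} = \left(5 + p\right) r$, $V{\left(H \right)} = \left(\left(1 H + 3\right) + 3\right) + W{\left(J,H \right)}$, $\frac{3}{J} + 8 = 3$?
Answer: $- \frac{228}{5} \approx -45.6$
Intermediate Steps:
$J = - \frac{3}{5}$ ($J = \frac{3}{-8 + 3} = \frac{3}{-5} = 3 \left(- \frac{1}{5}\right) = - \frac{3}{5} \approx -0.6$)
$W{\left(b,g \right)} = - \frac{b}{2} - \frac{b g}{2}$ ($W{\left(b,g \right)} = - \frac{b g + b}{2} = - \frac{b + b g}{2} = - \frac{b}{2} - \frac{b g}{2}$)
$V{\left(H \right)} = \frac{63}{10} + \frac{13 H}{10}$ ($V{\left(H \right)} = \left(\left(1 H + 3\right) + 3\right) - - \frac{3 \left(1 + H\right)}{10} = \left(\left(H + 3\right) + 3\right) + \left(\frac{3}{10} + \frac{3 H}{10}\right) = \left(\left(3 + H\right) + 3\right) + \left(\frac{3}{10} + \frac{3 H}{10}\right) = \left(6 + H\right) + \left(\frac{3}{10} + \frac{3 H}{10}\right) = \frac{63}{10} + \frac{13 H}{10}$)
$h{\left(p,r \right)} = -7 + r \left(5 + p\right)$ ($h{\left(p,r \right)} = -7 + \left(5 + p\right) r = -7 + r \left(5 + p\right)$)
$- 19 h{\left(-52,V{\left(\left(-1\right) 5 \right)} \right)} = - 19 \left(-7 + 5 \left(\frac{63}{10} + \frac{13 \left(\left(-1\right) 5\right)}{10}\right) - 52 \left(\frac{63}{10} + \frac{13 \left(\left(-1\right) 5\right)}{10}\right)\right) = - 19 \left(-7 + 5 \left(\frac{63}{10} + \frac{13}{10} \left(-5\right)\right) - 52 \left(\frac{63}{10} + \frac{13}{10} \left(-5\right)\right)\right) = - 19 \left(-7 + 5 \left(\frac{63}{10} - \frac{13}{2}\right) - 52 \left(\frac{63}{10} - \frac{13}{2}\right)\right) = - 19 \left(-7 + 5 \left(- \frac{1}{5}\right) - - \frac{52}{5}\right) = - 19 \left(-7 - 1 + \frac{52}{5}\right) = \left(-19\right) \frac{12}{5} = - \frac{228}{5}$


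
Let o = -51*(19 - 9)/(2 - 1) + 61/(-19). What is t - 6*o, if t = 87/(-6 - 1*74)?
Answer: 4678827/1520 ≈ 3078.2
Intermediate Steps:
t = -87/80 (t = 87/(-6 - 74) = 87/(-80) = 87*(-1/80) = -87/80 ≈ -1.0875)
o = -9751/19 (o = -51/(1/10) + 61*(-1/19) = -51/(1*(⅒)) - 61/19 = -51/⅒ - 61/19 = -51*10 - 61/19 = -510 - 61/19 = -9751/19 ≈ -513.21)
t - 6*o = -87/80 - 6*(-9751/19) = -87/80 + 58506/19 = 4678827/1520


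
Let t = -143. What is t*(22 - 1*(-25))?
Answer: -6721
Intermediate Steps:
t*(22 - 1*(-25)) = -143*(22 - 1*(-25)) = -143*(22 + 25) = -143*47 = -6721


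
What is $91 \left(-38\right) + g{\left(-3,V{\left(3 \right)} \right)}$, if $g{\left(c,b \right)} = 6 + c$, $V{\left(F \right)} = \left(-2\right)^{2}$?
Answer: $-3455$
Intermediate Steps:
$V{\left(F \right)} = 4$
$91 \left(-38\right) + g{\left(-3,V{\left(3 \right)} \right)} = 91 \left(-38\right) + \left(6 - 3\right) = -3458 + 3 = -3455$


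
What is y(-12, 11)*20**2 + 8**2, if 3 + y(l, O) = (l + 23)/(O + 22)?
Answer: -3008/3 ≈ -1002.7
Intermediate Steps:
y(l, O) = -3 + (23 + l)/(22 + O) (y(l, O) = -3 + (l + 23)/(O + 22) = -3 + (23 + l)/(22 + O))
y(-12, 11)*20**2 + 8**2 = ((-43 - 12 - 3*11)/(22 + 11))*20**2 + 8**2 = ((-43 - 12 - 33)/33)*400 + 64 = ((1/33)*(-88))*400 + 64 = -8/3*400 + 64 = -3200/3 + 64 = -3008/3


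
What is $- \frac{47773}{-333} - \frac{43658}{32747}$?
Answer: $\frac{1549884317}{10904751} \approx 142.13$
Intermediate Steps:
$- \frac{47773}{-333} - \frac{43658}{32747} = \left(-47773\right) \left(- \frac{1}{333}\right) - \frac{43658}{32747} = \frac{47773}{333} - \frac{43658}{32747} = \frac{1549884317}{10904751}$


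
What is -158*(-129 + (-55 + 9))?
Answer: 27650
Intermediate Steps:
-158*(-129 + (-55 + 9)) = -158*(-129 - 46) = -158*(-175) = 27650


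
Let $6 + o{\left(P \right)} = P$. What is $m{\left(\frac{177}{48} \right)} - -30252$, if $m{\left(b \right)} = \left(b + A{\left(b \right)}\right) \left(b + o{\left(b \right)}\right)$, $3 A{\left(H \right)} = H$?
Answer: $\frac{2904841}{96} \approx 30259.0$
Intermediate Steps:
$A{\left(H \right)} = \frac{H}{3}$
$o{\left(P \right)} = -6 + P$
$m{\left(b \right)} = \frac{4 b \left(-6 + 2 b\right)}{3}$ ($m{\left(b \right)} = \left(b + \frac{b}{3}\right) \left(b + \left(-6 + b\right)\right) = \frac{4 b}{3} \left(-6 + 2 b\right) = \frac{4 b \left(-6 + 2 b\right)}{3}$)
$m{\left(\frac{177}{48} \right)} - -30252 = \frac{8 \cdot \frac{177}{48} \left(-3 + \frac{177}{48}\right)}{3} - -30252 = \frac{8 \cdot 177 \cdot \frac{1}{48} \left(-3 + 177 \cdot \frac{1}{48}\right)}{3} + 30252 = \frac{8}{3} \cdot \frac{59}{16} \left(-3 + \frac{59}{16}\right) + 30252 = \frac{8}{3} \cdot \frac{59}{16} \cdot \frac{11}{16} + 30252 = \frac{649}{96} + 30252 = \frac{2904841}{96}$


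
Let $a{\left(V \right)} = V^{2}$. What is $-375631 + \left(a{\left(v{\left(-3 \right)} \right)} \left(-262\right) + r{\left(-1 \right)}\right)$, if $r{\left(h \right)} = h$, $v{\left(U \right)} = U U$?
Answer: $-396854$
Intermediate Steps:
$v{\left(U \right)} = U^{2}$
$-375631 + \left(a{\left(v{\left(-3 \right)} \right)} \left(-262\right) + r{\left(-1 \right)}\right) = -375631 + \left(\left(\left(-3\right)^{2}\right)^{2} \left(-262\right) - 1\right) = -375631 + \left(9^{2} \left(-262\right) - 1\right) = -375631 + \left(81 \left(-262\right) - 1\right) = -375631 - 21223 = -396854$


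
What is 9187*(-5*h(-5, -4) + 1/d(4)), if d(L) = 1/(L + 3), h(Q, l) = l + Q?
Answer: 477724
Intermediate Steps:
h(Q, l) = Q + l
d(L) = 1/(3 + L)
9187*(-5*h(-5, -4) + 1/d(4)) = 9187*(-5*(-5 - 4) + 1/(1/(3 + 4))) = 9187*(-5*(-9) + 1/(1/7)) = 9187*(45 + 1/(⅐)) = 9187*(45 + 7) = 9187*52 = 477724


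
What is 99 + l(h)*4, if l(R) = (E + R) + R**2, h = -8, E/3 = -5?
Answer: 263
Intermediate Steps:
E = -15 (E = 3*(-5) = -15)
l(R) = -15 + R + R**2 (l(R) = (-15 + R) + R**2 = -15 + R + R**2)
99 + l(h)*4 = 99 + (-15 - 8 + (-8)**2)*4 = 99 + (-15 - 8 + 64)*4 = 99 + 41*4 = 99 + 164 = 263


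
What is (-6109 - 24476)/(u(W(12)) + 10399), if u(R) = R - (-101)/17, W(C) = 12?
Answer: -519945/177088 ≈ -2.9361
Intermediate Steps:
u(R) = 101/17 + R (u(R) = R - (-101)/17 = R - 1*(-101/17) = R + 101/17 = 101/17 + R)
(-6109 - 24476)/(u(W(12)) + 10399) = (-6109 - 24476)/((101/17 + 12) + 10399) = -30585/(305/17 + 10399) = -30585/177088/17 = -30585*17/177088 = -519945/177088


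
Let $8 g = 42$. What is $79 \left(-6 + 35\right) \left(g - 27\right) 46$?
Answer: $- \frac{4584291}{2} \approx -2.2921 \cdot 10^{6}$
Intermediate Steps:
$g = \frac{21}{4}$ ($g = \frac{1}{8} \cdot 42 = \frac{21}{4} \approx 5.25$)
$79 \left(-6 + 35\right) \left(g - 27\right) 46 = 79 \left(-6 + 35\right) \left(\frac{21}{4} - 27\right) 46 = 79 \cdot 29 \left(- \frac{87}{4}\right) 46 = 79 \left(- \frac{2523}{4}\right) 46 = \left(- \frac{199317}{4}\right) 46 = - \frac{4584291}{2}$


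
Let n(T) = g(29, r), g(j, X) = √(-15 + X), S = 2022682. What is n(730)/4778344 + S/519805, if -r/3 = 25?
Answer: 2022682/519805 + 3*I*√10/4778344 ≈ 3.8912 + 1.9854e-6*I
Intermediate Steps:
r = -75 (r = -3*25 = -75)
n(T) = 3*I*√10 (n(T) = √(-15 - 75) = √(-90) = 3*I*√10)
n(730)/4778344 + S/519805 = (3*I*√10)/4778344 + 2022682/519805 = (3*I*√10)*(1/4778344) + 2022682*(1/519805) = 3*I*√10/4778344 + 2022682/519805 = 2022682/519805 + 3*I*√10/4778344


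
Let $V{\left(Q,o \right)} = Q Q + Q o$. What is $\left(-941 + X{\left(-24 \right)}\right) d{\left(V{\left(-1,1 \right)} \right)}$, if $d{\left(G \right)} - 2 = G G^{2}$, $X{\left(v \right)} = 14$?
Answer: $-1854$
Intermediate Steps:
$V{\left(Q,o \right)} = Q^{2} + Q o$
$d{\left(G \right)} = 2 + G^{3}$ ($d{\left(G \right)} = 2 + G G^{2} = 2 + G^{3}$)
$\left(-941 + X{\left(-24 \right)}\right) d{\left(V{\left(-1,1 \right)} \right)} = \left(-941 + 14\right) \left(2 + \left(- (-1 + 1)\right)^{3}\right) = - 927 \left(2 + \left(\left(-1\right) 0\right)^{3}\right) = - 927 \left(2 + 0^{3}\right) = - 927 \left(2 + 0\right) = \left(-927\right) 2 = -1854$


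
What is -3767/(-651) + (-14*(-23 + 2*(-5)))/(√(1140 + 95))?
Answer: 3767/651 + 462*√1235/1235 ≈ 18.933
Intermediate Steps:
-3767/(-651) + (-14*(-23 + 2*(-5)))/(√(1140 + 95)) = -3767*(-1/651) + (-14*(-23 - 10))/(√1235) = 3767/651 + (-14*(-33))*(√1235/1235) = 3767/651 + 462*(√1235/1235) = 3767/651 + 462*√1235/1235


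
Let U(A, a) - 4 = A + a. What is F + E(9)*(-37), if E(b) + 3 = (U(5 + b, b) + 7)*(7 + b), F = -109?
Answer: -20126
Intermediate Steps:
U(A, a) = 4 + A + a (U(A, a) = 4 + (A + a) = 4 + A + a)
E(b) = -3 + (7 + b)*(16 + 2*b) (E(b) = -3 + ((4 + (5 + b) + b) + 7)*(7 + b) = -3 + ((9 + 2*b) + 7)*(7 + b) = -3 + (16 + 2*b)*(7 + b) = -3 + (7 + b)*(16 + 2*b))
F + E(9)*(-37) = -109 + (109 + 2*9² + 30*9)*(-37) = -109 + (109 + 2*81 + 270)*(-37) = -109 + (109 + 162 + 270)*(-37) = -109 + 541*(-37) = -109 - 20017 = -20126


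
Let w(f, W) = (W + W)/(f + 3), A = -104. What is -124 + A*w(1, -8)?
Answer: 292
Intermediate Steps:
w(f, W) = 2*W/(3 + f) (w(f, W) = (2*W)/(3 + f) = 2*W/(3 + f))
-124 + A*w(1, -8) = -124 - 208*(-8)/(3 + 1) = -124 - 208*(-8)/4 = -124 - 104*(-4) = -124 + 416 = 292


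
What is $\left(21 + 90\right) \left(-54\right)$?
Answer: $-5994$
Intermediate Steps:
$\left(21 + 90\right) \left(-54\right) = 111 \left(-54\right) = -5994$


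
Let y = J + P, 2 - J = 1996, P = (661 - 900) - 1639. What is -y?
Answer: 3872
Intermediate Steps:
P = -1878 (P = -239 - 1639 = -1878)
J = -1994 (J = 2 - 1*1996 = 2 - 1996 = -1994)
y = -3872 (y = -1994 - 1878 = -3872)
-y = -1*(-3872) = 3872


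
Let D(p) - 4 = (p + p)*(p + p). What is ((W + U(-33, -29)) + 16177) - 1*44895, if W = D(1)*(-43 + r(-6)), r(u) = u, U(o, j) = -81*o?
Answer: -26437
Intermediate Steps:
D(p) = 4 + 4*p² (D(p) = 4 + (p + p)*(p + p) = 4 + (2*p)*(2*p) = 4 + 4*p²)
W = -392 (W = (4 + 4*1²)*(-43 - 6) = (4 + 4*1)*(-49) = (4 + 4)*(-49) = 8*(-49) = -392)
((W + U(-33, -29)) + 16177) - 1*44895 = ((-392 - 81*(-33)) + 16177) - 1*44895 = ((-392 + 2673) + 16177) - 44895 = (2281 + 16177) - 44895 = 18458 - 44895 = -26437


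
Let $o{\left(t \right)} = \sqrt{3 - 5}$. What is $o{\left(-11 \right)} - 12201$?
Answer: $-12201 + i \sqrt{2} \approx -12201.0 + 1.4142 i$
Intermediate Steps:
$o{\left(t \right)} = i \sqrt{2}$ ($o{\left(t \right)} = \sqrt{-2} = i \sqrt{2}$)
$o{\left(-11 \right)} - 12201 = i \sqrt{2} - 12201 = -12201 + i \sqrt{2}$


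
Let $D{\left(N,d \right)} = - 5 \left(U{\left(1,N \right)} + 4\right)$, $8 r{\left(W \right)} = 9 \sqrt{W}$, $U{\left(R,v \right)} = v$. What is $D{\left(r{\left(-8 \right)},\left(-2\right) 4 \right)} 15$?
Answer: $-300 - \frac{675 i \sqrt{2}}{4} \approx -300.0 - 238.65 i$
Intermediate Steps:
$r{\left(W \right)} = \frac{9 \sqrt{W}}{8}$
$D{\left(N,d \right)} = -20 - 5 N$ ($D{\left(N,d \right)} = - 5 \left(N + 4\right) = - 5 \left(4 + N\right) = -20 - 5 N$)
$D{\left(r{\left(-8 \right)},\left(-2\right) 4 \right)} 15 = \left(-20 - 5 \frac{9 \sqrt{-8}}{8}\right) 15 = \left(-20 - 5 \frac{9 \cdot 2 i \sqrt{2}}{8}\right) 15 = \left(-20 - 5 \frac{9 i \sqrt{2}}{4}\right) 15 = \left(-20 - \frac{45 i \sqrt{2}}{4}\right) 15 = -300 - \frac{675 i \sqrt{2}}{4}$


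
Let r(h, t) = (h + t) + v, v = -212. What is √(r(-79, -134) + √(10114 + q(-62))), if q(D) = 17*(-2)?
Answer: √(-425 + 12*√70) ≈ 18.017*I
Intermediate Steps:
r(h, t) = -212 + h + t (r(h, t) = (h + t) - 212 = -212 + h + t)
q(D) = -34
√(r(-79, -134) + √(10114 + q(-62))) = √((-212 - 79 - 134) + √(10114 - 34)) = √(-425 + √10080) = √(-425 + 12*√70)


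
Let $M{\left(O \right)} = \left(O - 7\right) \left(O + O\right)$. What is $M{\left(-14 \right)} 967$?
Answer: $568596$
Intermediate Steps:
$M{\left(O \right)} = 2 O \left(-7 + O\right)$ ($M{\left(O \right)} = \left(-7 + O\right) 2 O = 2 O \left(-7 + O\right)$)
$M{\left(-14 \right)} 967 = 2 \left(-14\right) \left(-7 - 14\right) 967 = 2 \left(-14\right) \left(-21\right) 967 = 588 \cdot 967 = 568596$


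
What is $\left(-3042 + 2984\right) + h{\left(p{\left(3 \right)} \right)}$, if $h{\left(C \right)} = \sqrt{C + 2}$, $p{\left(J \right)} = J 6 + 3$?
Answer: $-58 + \sqrt{23} \approx -53.204$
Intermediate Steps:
$p{\left(J \right)} = 3 + 6 J$ ($p{\left(J \right)} = 6 J + 3 = 3 + 6 J$)
$h{\left(C \right)} = \sqrt{2 + C}$
$\left(-3042 + 2984\right) + h{\left(p{\left(3 \right)} \right)} = \left(-3042 + 2984\right) + \sqrt{2 + \left(3 + 6 \cdot 3\right)} = -58 + \sqrt{2 + \left(3 + 18\right)} = -58 + \sqrt{2 + 21} = -58 + \sqrt{23}$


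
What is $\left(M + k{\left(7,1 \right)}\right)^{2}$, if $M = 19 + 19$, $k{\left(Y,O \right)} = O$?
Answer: $1521$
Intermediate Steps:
$M = 38$
$\left(M + k{\left(7,1 \right)}\right)^{2} = \left(38 + 1\right)^{2} = 39^{2} = 1521$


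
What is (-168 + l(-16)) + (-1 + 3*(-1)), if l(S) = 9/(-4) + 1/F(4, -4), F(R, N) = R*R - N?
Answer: -871/5 ≈ -174.20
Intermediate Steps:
F(R, N) = R² - N
l(S) = -11/5 (l(S) = 9/(-4) + 1/(4² - 1*(-4)) = 9*(-¼) + 1/(16 + 4) = -9/4 + 1/20 = -11/5)
(-168 + l(-16)) + (-1 + 3*(-1)) = (-168 - 11/5) + (-1 + 3*(-1)) = -851/5 + (-1 - 3) = -851/5 - 4 = -871/5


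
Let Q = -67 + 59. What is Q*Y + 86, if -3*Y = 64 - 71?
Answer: 202/3 ≈ 67.333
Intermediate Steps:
Y = 7/3 (Y = -(64 - 71)/3 = -1/3*(-7) = 7/3 ≈ 2.3333)
Q = -8
Q*Y + 86 = -8*7/3 + 86 = -56/3 + 86 = 202/3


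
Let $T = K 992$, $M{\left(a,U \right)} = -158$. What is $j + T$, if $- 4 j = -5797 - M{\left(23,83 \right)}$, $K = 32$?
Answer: $\frac{132615}{4} \approx 33154.0$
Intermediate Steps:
$T = 31744$ ($T = 32 \cdot 992 = 31744$)
$j = \frac{5639}{4}$ ($j = - \frac{-5797 - -158}{4} = - \frac{-5797 + 158}{4} = \left(- \frac{1}{4}\right) \left(-5639\right) = \frac{5639}{4} \approx 1409.8$)
$j + T = \frac{5639}{4} + 31744 = \frac{132615}{4}$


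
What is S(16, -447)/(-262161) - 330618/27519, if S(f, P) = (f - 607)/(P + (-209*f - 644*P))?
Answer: -2735823921263513/227716393357227 ≈ -12.014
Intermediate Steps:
S(f, P) = (-607 + f)/(-643*P - 209*f) (S(f, P) = (-607 + f)/(P + (-644*P - 209*f)) = (-607 + f)/(-643*P - 209*f))
S(16, -447)/(-262161) - 330618/27519 = ((607 - 1*16)/(209*16 + 643*(-447)))/(-262161) - 330618/27519 = ((607 - 16)/(3344 - 287421))*(-1/262161) - 330618*1/27519 = (591/(-284077))*(-1/262161) - 110206/9173 = -1/284077*591*(-1/262161) - 110206/9173 = -591/284077*(-1/262161) - 110206/9173 = 197/24824636799 - 110206/9173 = -2735823921263513/227716393357227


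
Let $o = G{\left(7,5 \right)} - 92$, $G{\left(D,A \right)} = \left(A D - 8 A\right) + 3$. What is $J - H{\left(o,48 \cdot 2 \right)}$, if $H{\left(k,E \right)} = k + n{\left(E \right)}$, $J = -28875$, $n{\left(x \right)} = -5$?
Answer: $-28776$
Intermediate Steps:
$G{\left(D,A \right)} = 3 - 8 A + A D$ ($G{\left(D,A \right)} = \left(- 8 A + A D\right) + 3 = 3 - 8 A + A D$)
$o = -94$ ($o = \left(3 - 40 + 5 \cdot 7\right) - 92 = \left(3 - 40 + 35\right) - 92 = -2 - 92 = -94$)
$H{\left(k,E \right)} = -5 + k$ ($H{\left(k,E \right)} = k - 5 = -5 + k$)
$J - H{\left(o,48 \cdot 2 \right)} = -28875 - \left(-5 - 94\right) = -28875 - -99 = -28875 + 99 = -28776$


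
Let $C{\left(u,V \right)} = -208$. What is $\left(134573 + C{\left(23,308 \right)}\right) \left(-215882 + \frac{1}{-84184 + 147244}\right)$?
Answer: $- \frac{365836093910287}{12612} \approx -2.9007 \cdot 10^{10}$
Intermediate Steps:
$\left(134573 + C{\left(23,308 \right)}\right) \left(-215882 + \frac{1}{-84184 + 147244}\right) = \left(134573 - 208\right) \left(-215882 + \frac{1}{-84184 + 147244}\right) = 134365 \left(-215882 + \frac{1}{63060}\right) = 134365 \left(- \frac{13613518919}{63060}\right) = - \frac{365836093910287}{12612}$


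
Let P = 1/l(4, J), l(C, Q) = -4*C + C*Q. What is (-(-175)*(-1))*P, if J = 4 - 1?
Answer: 175/4 ≈ 43.750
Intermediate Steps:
J = 3
P = -¼ (P = 1/(4*(-4 + 3)) = 1/(4*(-1)) = 1/(-4) = -¼ ≈ -0.25000)
(-(-175)*(-1))*P = -(-175)*(-1)*(-¼) = -35*5*(-¼) = -175*(-¼) = 175/4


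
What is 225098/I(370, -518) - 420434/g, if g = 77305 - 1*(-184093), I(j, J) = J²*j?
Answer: -10420449225229/6487890518060 ≈ -1.6061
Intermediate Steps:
I(j, J) = j*J²
g = 261398 (g = 77305 + 184093 = 261398)
225098/I(370, -518) - 420434/g = 225098/((370*(-518)²)) - 420434/261398 = 225098/((370*268324)) - 420434*1/261398 = 225098/99279880 - 210217/130699 = 225098*(1/99279880) - 210217/130699 = 112549/49639940 - 210217/130699 = -10420449225229/6487890518060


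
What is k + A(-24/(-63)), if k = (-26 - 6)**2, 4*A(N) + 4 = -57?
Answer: 4035/4 ≈ 1008.8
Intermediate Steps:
A(N) = -61/4 (A(N) = -1 + (1/4)*(-57) = -1 - 57/4 = -61/4)
k = 1024 (k = (-32)**2 = 1024)
k + A(-24/(-63)) = 1024 - 61/4 = 4035/4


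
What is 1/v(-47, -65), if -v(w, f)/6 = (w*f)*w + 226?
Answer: 1/860154 ≈ 1.1626e-6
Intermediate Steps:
v(w, f) = -1356 - 6*f*w² (v(w, f) = -6*((w*f)*w + 226) = -6*((f*w)*w + 226) = -6*(f*w² + 226) = -6*(226 + f*w²) = -1356 - 6*f*w²)
1/v(-47, -65) = 1/(-1356 - 6*(-65)*(-47)²) = 1/(-1356 - 6*(-65)*2209) = 1/(-1356 + 861510) = 1/860154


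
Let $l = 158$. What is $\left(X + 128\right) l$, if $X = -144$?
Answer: $-2528$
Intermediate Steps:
$\left(X + 128\right) l = \left(-144 + 128\right) 158 = \left(-16\right) 158 = -2528$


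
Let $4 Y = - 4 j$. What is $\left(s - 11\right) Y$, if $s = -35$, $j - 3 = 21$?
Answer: $1104$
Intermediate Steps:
$j = 24$ ($j = 3 + 21 = 24$)
$Y = -24$ ($Y = \frac{\left(-4\right) 24}{4} = \frac{1}{4} \left(-96\right) = -24$)
$\left(s - 11\right) Y = \left(-35 - 11\right) \left(-24\right) = \left(-46\right) \left(-24\right) = 1104$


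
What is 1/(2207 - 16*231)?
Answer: -1/1489 ≈ -0.00067159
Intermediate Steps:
1/(2207 - 16*231) = 1/(2207 - 3696) = 1/(-1489) = -1/1489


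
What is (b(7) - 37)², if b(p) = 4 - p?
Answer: 1600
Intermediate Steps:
(b(7) - 37)² = ((4 - 1*7) - 37)² = ((4 - 7) - 37)² = (-3 - 37)² = (-40)² = 1600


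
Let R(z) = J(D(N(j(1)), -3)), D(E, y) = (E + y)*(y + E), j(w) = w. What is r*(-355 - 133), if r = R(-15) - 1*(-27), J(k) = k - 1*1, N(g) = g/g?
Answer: -14640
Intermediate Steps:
N(g) = 1
D(E, y) = (E + y)² (D(E, y) = (E + y)*(E + y) = (E + y)²)
J(k) = -1 + k (J(k) = k - 1 = -1 + k)
R(z) = 3 (R(z) = -1 + (1 - 3)² = -1 + (-2)² = -1 + 4 = 3)
r = 30 (r = 3 - 1*(-27) = 3 + 27 = 30)
r*(-355 - 133) = 30*(-355 - 133) = 30*(-488) = -14640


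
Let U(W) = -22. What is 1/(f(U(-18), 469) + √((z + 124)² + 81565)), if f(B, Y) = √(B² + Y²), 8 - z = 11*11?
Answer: 1/(√81686 + √220445) ≈ 0.0013239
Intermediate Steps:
z = -113 (z = 8 - 11*11 = 8 - 1*121 = 8 - 121 = -113)
1/(f(U(-18), 469) + √((z + 124)² + 81565)) = 1/(√((-22)² + 469²) + √((-113 + 124)² + 81565)) = 1/(√(484 + 219961) + √(11² + 81565)) = 1/(√220445 + √(121 + 81565)) = 1/(√220445 + √81686) = 1/(√81686 + √220445)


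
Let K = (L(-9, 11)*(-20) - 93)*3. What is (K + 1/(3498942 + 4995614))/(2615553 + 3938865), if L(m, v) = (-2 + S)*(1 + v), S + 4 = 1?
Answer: 28210420477/55676870748408 ≈ 0.00050668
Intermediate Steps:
S = -3 (S = -4 + 1 = -3)
L(m, v) = -5 - 5*v (L(m, v) = (-2 - 3)*(1 + v) = -5*(1 + v) = -5 - 5*v)
K = 3321 (K = ((-5 - 5*11)*(-20) - 93)*3 = ((-5 - 55)*(-20) - 93)*3 = (-60*(-20) - 93)*3 = (1200 - 93)*3 = 1107*3 = 3321)
(K + 1/(3498942 + 4995614))/(2615553 + 3938865) = (3321 + 1/(3498942 + 4995614))/(2615553 + 3938865) = (3321 + 1/8494556)/6554418 = (3321 + 1/8494556)*(1/6554418) = (28210420477/8494556)*(1/6554418) = 28210420477/55676870748408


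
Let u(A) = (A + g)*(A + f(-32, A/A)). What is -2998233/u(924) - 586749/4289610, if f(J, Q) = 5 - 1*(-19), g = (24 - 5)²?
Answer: -30168924791/11612260244 ≈ -2.5980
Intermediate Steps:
g = 361 (g = 19² = 361)
f(J, Q) = 24 (f(J, Q) = 5 + 19 = 24)
u(A) = (24 + A)*(361 + A) (u(A) = (A + 361)*(A + 24) = (361 + A)*(24 + A) = (24 + A)*(361 + A))
-2998233/u(924) - 586749/4289610 = -2998233/(8664 + 924² + 385*924) - 586749/4289610 = -2998233/(8664 + 853776 + 355740) - 586749*1/4289610 = -2998233/1218180 - 195583/1429870 = -2998233*1/1218180 - 195583/1429870 = -999411/406060 - 195583/1429870 = -30168924791/11612260244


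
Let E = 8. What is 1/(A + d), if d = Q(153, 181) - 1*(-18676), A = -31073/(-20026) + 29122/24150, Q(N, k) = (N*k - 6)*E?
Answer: 241813950/58077606804461 ≈ 4.1636e-6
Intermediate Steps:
Q(N, k) = -48 + 8*N*k (Q(N, k) = (N*k - 6)*8 = (-6 + N*k)*8 = -48 + 8*N*k)
A = 666805061/241813950 (A = -31073*(-1/20026) + 29122*(1/24150) = 31073/20026 + 14561/12075 = 666805061/241813950 ≈ 2.7575)
d = 240172 (d = (-48 + 8*153*181) - 1*(-18676) = (-48 + 221544) + 18676 = 221496 + 18676 = 240172)
1/(A + d) = 1/(666805061/241813950 + 240172) = 1/(58077606804461/241813950) = 241813950/58077606804461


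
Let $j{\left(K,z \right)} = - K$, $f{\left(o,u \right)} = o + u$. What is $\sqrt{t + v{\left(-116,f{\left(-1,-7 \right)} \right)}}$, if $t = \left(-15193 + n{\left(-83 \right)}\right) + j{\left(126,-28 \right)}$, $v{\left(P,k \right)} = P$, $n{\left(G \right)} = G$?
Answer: $i \sqrt{15518} \approx 124.57 i$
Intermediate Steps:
$t = -15402$ ($t = \left(-15193 - 83\right) - 126 = -15276 - 126 = -15402$)
$\sqrt{t + v{\left(-116,f{\left(-1,-7 \right)} \right)}} = \sqrt{-15402 - 116} = \sqrt{-15518} = i \sqrt{15518}$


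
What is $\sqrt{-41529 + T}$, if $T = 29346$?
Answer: $i \sqrt{12183} \approx 110.38 i$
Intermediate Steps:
$\sqrt{-41529 + T} = \sqrt{-41529 + 29346} = \sqrt{-12183} = i \sqrt{12183}$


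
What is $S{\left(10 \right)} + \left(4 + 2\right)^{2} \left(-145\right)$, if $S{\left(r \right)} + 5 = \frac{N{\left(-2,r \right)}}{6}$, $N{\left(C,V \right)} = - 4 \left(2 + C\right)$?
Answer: $-5225$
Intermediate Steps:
$N{\left(C,V \right)} = -8 - 4 C$
$S{\left(r \right)} = -5$ ($S{\left(r \right)} = -5 + \frac{-8 - -8}{6} = -5 + \left(-8 + 8\right) \frac{1}{6} = -5 + 0 \cdot \frac{1}{6} = -5 + 0 = -5$)
$S{\left(10 \right)} + \left(4 + 2\right)^{2} \left(-145\right) = -5 + \left(4 + 2\right)^{2} \left(-145\right) = -5 + 6^{2} \left(-145\right) = -5 + 36 \left(-145\right) = -5 - 5220 = -5225$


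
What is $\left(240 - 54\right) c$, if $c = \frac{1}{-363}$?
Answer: $- \frac{62}{121} \approx -0.5124$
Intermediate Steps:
$c = - \frac{1}{363} \approx -0.0027548$
$\left(240 - 54\right) c = \left(240 - 54\right) \left(- \frac{1}{363}\right) = 186 \left(- \frac{1}{363}\right) = - \frac{62}{121}$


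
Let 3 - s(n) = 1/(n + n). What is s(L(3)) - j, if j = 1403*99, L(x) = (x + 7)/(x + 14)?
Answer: -2777897/20 ≈ -1.3889e+5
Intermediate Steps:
L(x) = (7 + x)/(14 + x)
j = 138897
s(n) = 3 - 1/(2*n) (s(n) = 3 - 1/(n + n) = 3 - 1/(2*n))
s(L(3)) - j = (3 - (14 + 3)/(7 + 3)/2) - 1*138897 = (3 - 1/(2*(10/17))) - 138897 = (3 - 1/(2*((1/17)*10))) - 138897 = (3 - 1/(2*10/17)) - 138897 = (3 - 1/2*17/10) - 138897 = (3 - 17/20) - 138897 = 43/20 - 138897 = -2777897/20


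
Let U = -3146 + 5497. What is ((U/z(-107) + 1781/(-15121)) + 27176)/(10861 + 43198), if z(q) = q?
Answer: 43933587634/87464596873 ≈ 0.50230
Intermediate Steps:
U = 2351
((U/z(-107) + 1781/(-15121)) + 27176)/(10861 + 43198) = ((2351/(-107) + 1781/(-15121)) + 27176)/(10861 + 43198) = ((2351*(-1/107) + 1781*(-1/15121)) + 27176)/54059 = ((-2351/107 - 1781/15121) + 27176)*(1/54059) = (-35740038/1617947 + 27176)*(1/54059) = (43933587634/1617947)*(1/54059) = 43933587634/87464596873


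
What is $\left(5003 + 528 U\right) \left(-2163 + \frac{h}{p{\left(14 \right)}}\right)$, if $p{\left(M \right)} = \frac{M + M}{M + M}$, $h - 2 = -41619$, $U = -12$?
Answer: $58358740$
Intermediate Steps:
$h = -41617$ ($h = 2 - 41619 = -41617$)
$p{\left(M \right)} = 1$ ($p{\left(M \right)} = \frac{2 M}{2 M} = 2 M \frac{1}{2 M} = 1$)
$\left(5003 + 528 U\right) \left(-2163 + \frac{h}{p{\left(14 \right)}}\right) = \left(5003 + 528 \left(-12\right)\right) \left(-2163 - \frac{41617}{1}\right) = \left(5003 - 6336\right) \left(-2163 - 41617\right) = - 1333 \left(-2163 - 41617\right) = \left(-1333\right) \left(-43780\right) = 58358740$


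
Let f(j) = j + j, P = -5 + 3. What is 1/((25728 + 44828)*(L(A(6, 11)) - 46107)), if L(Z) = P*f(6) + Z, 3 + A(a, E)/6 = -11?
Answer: -1/3260745540 ≈ -3.0668e-10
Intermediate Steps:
A(a, E) = -84 (A(a, E) = -18 + 6*(-11) = -18 - 66 = -84)
P = -2
f(j) = 2*j
L(Z) = -24 + Z (L(Z) = -4*6 + Z = -2*12 + Z = -24 + Z)
1/((25728 + 44828)*(L(A(6, 11)) - 46107)) = 1/((25728 + 44828)*((-24 - 84) - 46107)) = 1/(70556*(-108 - 46107)) = 1/(70556*(-46215)) = 1/(-3260745540) = -1/3260745540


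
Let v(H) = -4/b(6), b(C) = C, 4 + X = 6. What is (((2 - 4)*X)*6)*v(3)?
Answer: 16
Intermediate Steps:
X = 2 (X = -4 + 6 = 2)
v(H) = -2/3 (v(H) = -4/6 = -4*1/6 = -2/3)
(((2 - 4)*X)*6)*v(3) = (((2 - 4)*2)*6)*(-2/3) = (-2*2*6)*(-2/3) = -4*6*(-2/3) = -24*(-2/3) = 16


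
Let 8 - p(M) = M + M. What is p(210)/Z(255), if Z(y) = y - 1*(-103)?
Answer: -206/179 ≈ -1.1508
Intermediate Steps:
Z(y) = 103 + y (Z(y) = y + 103 = 103 + y)
p(M) = 8 - 2*M (p(M) = 8 - (M + M) = 8 - 2*M)
p(210)/Z(255) = (8 - 2*210)/(103 + 255) = (8 - 420)/358 = -412*1/358 = -206/179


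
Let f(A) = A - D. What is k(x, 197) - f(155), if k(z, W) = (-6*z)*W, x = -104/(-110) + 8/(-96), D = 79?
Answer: -120453/110 ≈ -1095.0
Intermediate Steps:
x = 569/660 (x = -104*(-1/110) + 8*(-1/96) = 52/55 - 1/12 = 569/660 ≈ 0.86212)
k(z, W) = -6*W*z
f(A) = -79 + A (f(A) = A - 1*79 = A - 79 = -79 + A)
k(x, 197) - f(155) = -6*197*569/660 - (-79 + 155) = -112093/110 - 1*76 = -112093/110 - 76 = -120453/110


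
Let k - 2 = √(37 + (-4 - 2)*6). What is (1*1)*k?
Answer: 3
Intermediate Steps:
k = 3 (k = 2 + √(37 + (-4 - 2)*6) = 2 + √(37 - 6*6) = 2 + √(37 - 36) = 2 + √1 = 2 + 1 = 3)
(1*1)*k = (1*1)*3 = 1*3 = 3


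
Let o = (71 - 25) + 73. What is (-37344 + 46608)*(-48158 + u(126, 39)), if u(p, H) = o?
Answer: -445033296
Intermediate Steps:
o = 119 (o = 46 + 73 = 119)
u(p, H) = 119
(-37344 + 46608)*(-48158 + u(126, 39)) = (-37344 + 46608)*(-48158 + 119) = 9264*(-48039) = -445033296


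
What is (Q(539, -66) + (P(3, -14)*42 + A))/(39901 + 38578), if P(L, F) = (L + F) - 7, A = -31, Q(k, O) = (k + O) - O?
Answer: -248/78479 ≈ -0.0031601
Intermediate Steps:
Q(k, O) = k (Q(k, O) = (O + k) - O = k)
P(L, F) = -7 + F + L (P(L, F) = (F + L) - 7 = -7 + F + L)
(Q(539, -66) + (P(3, -14)*42 + A))/(39901 + 38578) = (539 + ((-7 - 14 + 3)*42 - 31))/(39901 + 38578) = (539 + (-18*42 - 31))/78479 = (539 + (-756 - 31))*(1/78479) = (539 - 787)*(1/78479) = -248*1/78479 = -248/78479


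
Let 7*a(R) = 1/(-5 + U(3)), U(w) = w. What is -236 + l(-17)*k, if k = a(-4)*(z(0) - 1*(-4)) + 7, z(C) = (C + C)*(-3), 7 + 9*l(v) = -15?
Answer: -15902/63 ≈ -252.41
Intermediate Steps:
l(v) = -22/9 (l(v) = -7/9 + (1/9)*(-15) = -7/9 - 5/3 = -22/9)
z(C) = -6*C (z(C) = (2*C)*(-3) = -6*C)
a(R) = -1/14 (a(R) = 1/(7*(-5 + 3)) = (1/7)/(-2) = (1/7)*(-1/2) = -1/14)
k = 47/7 (k = -(-6*0 - 1*(-4))/14 + 7 = -(0 + 4)/14 + 7 = -1/14*4 + 7 = -2/7 + 7 = 47/7 ≈ 6.7143)
-236 + l(-17)*k = -236 - 22/9*47/7 = -236 - 1034/63 = -15902/63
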